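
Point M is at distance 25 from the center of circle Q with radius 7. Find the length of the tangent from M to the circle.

The tangent, radius, and line from the external point to the center form a right triangle.
The right angle is where the tangent meets the radius.
By the Pythagorean theorem: tangent² + 7² = 25²
tangent² = 625 - 49 = 576
tangent = 24

24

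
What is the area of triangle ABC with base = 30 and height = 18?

Area = (1/2) * base * height
Area = (1/2) * 30 * 18
Area = 270

270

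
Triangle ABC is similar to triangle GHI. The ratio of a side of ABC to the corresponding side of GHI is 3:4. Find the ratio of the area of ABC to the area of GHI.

The ratio of areas of similar triangles equals the square of the side ratio.
Side ratio = 3:4
Area ratio = (3/4)^2 = 9/16 = 9:16

9:16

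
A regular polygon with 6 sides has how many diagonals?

Total line segments between 6 vertices = C(6,2) = 15.
Subtract the 6 sides: 15 - 6 = 9 diagonals.

9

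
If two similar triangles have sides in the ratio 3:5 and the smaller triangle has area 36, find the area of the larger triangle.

The ratio of areas of similar triangles = (side ratio)^2.
Side ratio = 3:5, so area ratio = 9:25.
Area of the larger triangle / Area of the smaller triangle = 25/9
Area of the larger triangle = 36 * 25/9 = 100

100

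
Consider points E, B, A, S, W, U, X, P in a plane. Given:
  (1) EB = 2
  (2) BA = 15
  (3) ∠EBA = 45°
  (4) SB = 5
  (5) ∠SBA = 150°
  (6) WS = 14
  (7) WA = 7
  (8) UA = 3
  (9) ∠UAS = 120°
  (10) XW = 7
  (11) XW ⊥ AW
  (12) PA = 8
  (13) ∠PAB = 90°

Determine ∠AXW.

Step 1: By the law of cosines on triangle XWA: XA² = 7² + 7² − 2·7·7·cos(90°) = 98, so XA = 7·√2.
Step 2: By the inverse law of cosines on triangle AXW: cos(∠AXW) = ((7·√2)² + 7² − 7²) / (2·7·√2·7) = 98/138.59 = 0.7071, so ∠AXW = 45°.

Therefore, the measure of angle ∠AXW = 45°.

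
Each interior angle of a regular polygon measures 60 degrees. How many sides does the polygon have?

Exterior angle = 180 - 60 = 120. n = 360 / 120 = 3.

3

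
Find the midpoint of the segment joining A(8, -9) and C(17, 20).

The midpoint is the point halfway along the segment.
Move half the horizontal distance: 8 + (17 - 8)/2 = 8 + 9/2 = 25/2
Move half the vertical distance: -9 + (20 - -9)/2 = -9 + 29/2 = 11/2
Midpoint = (25/2, 11/2)

(25/2, 11/2)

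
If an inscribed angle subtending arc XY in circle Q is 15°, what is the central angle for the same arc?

By the inscribed angle theorem, the central angle is twice the inscribed angle.
Central angle = 2 × 15° = 30°

30°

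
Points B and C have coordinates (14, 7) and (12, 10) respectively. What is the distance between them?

d = sqrt((12 - 14)^2 + (10 - 7)^2)
d = sqrt(-2^2 + 3^2)
d = sqrt(4 + 9)
d = sqrt(13)

sqrt(13)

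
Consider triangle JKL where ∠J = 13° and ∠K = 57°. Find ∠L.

Let angle L = x. Then 13 + 57 + x = 180.
x = 180 - 70 = 110 degrees.

110 degrees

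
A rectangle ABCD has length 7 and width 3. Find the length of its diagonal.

Using the Pythagorean theorem:
d² = 7² + 3² = 49 + 9 = 58
d = sqrt(58)

sqrt(58)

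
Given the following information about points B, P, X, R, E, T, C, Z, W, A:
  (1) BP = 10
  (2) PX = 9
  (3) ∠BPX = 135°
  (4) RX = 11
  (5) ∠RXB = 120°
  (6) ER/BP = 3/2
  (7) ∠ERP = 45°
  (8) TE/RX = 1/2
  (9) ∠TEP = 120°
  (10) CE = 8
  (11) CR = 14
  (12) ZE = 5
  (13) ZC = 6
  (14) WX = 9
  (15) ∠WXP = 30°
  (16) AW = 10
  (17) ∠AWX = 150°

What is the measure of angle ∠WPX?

Step 1: By the law of cosines on triangle PXW: PW² = 9² + 9² − 2·9·9·cos(30°) = 21.7, so PW ≈ 4.66.
Step 2: By the inverse law of cosines on triangle WPX: cos(∠WPX) = (4.66² + 9² − 9²) / (2·4.66·9) = 21.7/83.86 = 0.2588, so ∠WPX = 75°.

Therefore, the measure of angle ∠WPX = 75°.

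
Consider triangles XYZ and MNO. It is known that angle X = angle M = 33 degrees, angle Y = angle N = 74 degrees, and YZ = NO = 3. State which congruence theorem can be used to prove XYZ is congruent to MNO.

Consider the given information: angle X = angle M = 33 degrees, angle Y = angle N = 74 degrees, and YZ = NO = 3
This is not SSS or ASA: SSS requires all three pairs of sides, but we don't have that. ASA requires two angles and the side between them.
The correct criterion is AAS. Two pairs of corresponding angles and a non-included side are equal (Angle-Angle-Side).

AAS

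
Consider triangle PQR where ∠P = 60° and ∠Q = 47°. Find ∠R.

By the triangle angle sum property, the three interior angles of any triangle add up to 180°.
We know angle P = 60° and angle Q = 47°, so their sum is 107°.
Therefore angle R = 180° - 107° = 73°.

73 degrees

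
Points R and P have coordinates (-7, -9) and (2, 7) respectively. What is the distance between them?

d = sqrt((2 - -7)^2 + (7 - -9)^2)
d = sqrt(9^2 + 16^2)
d = sqrt(81 + 256)
d = sqrt(337)

sqrt(337)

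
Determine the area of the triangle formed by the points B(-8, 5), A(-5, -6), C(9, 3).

The Shoelace formula computes the area from vertex coordinates by summing cross products.
For vertices (-8,5), (-5,-6), (9,3):
Signed sum = -8*-6 - -5*5 + -5*3 - 9*-6 + 9*5 - -8*3
= 73 + 39 + 69 = 181
Area = (1/2)|181| = 181/2.

181/2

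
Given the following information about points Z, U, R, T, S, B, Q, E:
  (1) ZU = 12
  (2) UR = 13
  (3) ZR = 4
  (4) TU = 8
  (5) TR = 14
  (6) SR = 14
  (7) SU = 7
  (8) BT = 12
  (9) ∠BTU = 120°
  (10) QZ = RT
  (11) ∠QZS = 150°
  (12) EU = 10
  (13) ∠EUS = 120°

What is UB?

Step 1: By the law of cosines on triangle UTB: UB² = 8² + 12² − 2·8·12·cos(120°) = 304, so UB = 4·√19.

Therefore, the length of UB = 4·√19.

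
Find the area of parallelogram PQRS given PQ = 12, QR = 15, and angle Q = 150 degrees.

Area = a * b * sin(theta)
Area = 12 * 15 * sin(150 degrees)
Area = 180 * 1/2
Area = 90

90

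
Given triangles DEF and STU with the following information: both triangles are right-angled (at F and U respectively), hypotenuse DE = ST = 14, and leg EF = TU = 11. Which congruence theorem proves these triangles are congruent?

The given information provides:
both triangles are right-angled (at F and U respectively), hypotenuse DE = ST = 14, and leg EF = TU = 11
This matches the HL congruence theorem.
The hypotenuse and one leg of two right triangles are equal (Hypotenuse-Leg).

HL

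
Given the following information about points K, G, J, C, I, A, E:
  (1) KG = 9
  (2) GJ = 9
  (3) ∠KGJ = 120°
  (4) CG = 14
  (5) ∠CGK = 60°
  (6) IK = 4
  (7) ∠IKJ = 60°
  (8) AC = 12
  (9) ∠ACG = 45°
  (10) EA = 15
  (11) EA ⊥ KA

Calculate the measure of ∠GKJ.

Step 1: By the law of cosines on triangle KGJ: KJ² = 9² + 9² − 2·9·9·cos(120°) = 243, so KJ = 9·√3.
Step 2: By the inverse law of cosines on triangle GKJ: cos(∠GKJ) = (9² + (9·√3)² − 9²) / (2·9·9·√3) = 243/280.59 = 0.866, so ∠GKJ = 30°.

Therefore, the measure of angle ∠GKJ = 30°.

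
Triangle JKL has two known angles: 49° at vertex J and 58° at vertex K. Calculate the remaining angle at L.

The interior angles sum to 180°: angle L = 180 - 49 - 58 = 73°.
The triangle is acute (angles 49°, 58°, 73°).

73 degrees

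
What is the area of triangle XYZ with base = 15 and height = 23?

Area = (1/2)(15)(23) = 345/2

345/2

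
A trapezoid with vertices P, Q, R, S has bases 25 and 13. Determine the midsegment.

The midsegment (median) of a trapezoid connects the midpoints of the non-parallel sides.
Its length is the average of the two bases: (25 + 13) / 2 = 19.

19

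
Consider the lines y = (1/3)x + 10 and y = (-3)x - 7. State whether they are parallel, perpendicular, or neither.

Slope of line 1: m1 = 1/3
Slope of line 2: m2 = -3
m1 * m2 = (1/3) * (-3) = -1 = -1, so the lines are perpendicular.

Perpendicular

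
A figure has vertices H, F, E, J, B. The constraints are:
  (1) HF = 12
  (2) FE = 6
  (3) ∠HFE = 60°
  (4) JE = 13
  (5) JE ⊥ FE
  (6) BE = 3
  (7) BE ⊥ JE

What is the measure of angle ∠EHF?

Step 1: By the law of cosines on triangle HFE: HE² = 12² + 6² − 2·12·6·cos(60°) = 108, so HE = 6·√3.
Step 2: By the inverse law of cosines on triangle EHF: cos(∠EHF) = ((6·√3)² + 12² − 6²) / (2·6·√3·12) = 216/249.42 = 0.866, so ∠EHF = 30°.

Therefore, the measure of angle ∠EHF = 30°.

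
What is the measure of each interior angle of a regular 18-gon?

Each interior angle of a regular n-gon is (n - 2) * 180 / n.
For n = 18: (18 - 2) * 180 / 18 = 2880/18 = 160 degrees.

160 degrees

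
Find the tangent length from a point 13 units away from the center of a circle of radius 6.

tangent = √(d² - r²) = √(13² - 6²) = √(169 - 36) = √133 = sqrt(133)

sqrt(133)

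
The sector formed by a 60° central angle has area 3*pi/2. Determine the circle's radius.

The sector covers 60°/360° = 1/6 of the full circle.
Full circle area = 3*pi/2 / 1/6 = 9*pi.
Since full area = πr², we get r² = 9*pi/π = 9, so r = 3.

3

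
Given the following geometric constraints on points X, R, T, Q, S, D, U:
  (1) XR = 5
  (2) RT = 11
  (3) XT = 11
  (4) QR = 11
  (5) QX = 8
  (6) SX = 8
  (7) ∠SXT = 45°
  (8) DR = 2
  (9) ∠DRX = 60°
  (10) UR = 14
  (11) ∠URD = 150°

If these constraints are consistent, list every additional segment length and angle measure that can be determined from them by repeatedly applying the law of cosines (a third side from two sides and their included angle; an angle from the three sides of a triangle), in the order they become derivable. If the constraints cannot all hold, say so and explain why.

The constraints are consistent. Derivable facts, in order:
After 1 step:
- DU ≈ 15.76
- TS ≈ 7.78
- XD = √19
- ∠QRX = 41.8°
- ∠QXR = 113.58°
- ∠RQX = 24.62°
- ∠RTX = 26.27°
- ∠RXT = 76.86°
- ∠TRX = 76.86°
After 2 steps:
- ∠DUR = 3.64°
- ∠DXR = 23.41°
- ∠RDU = 26.36°
- ∠RDX = 96.59°
- ∠STX = 46.63°
- ∠TSX = 88.37°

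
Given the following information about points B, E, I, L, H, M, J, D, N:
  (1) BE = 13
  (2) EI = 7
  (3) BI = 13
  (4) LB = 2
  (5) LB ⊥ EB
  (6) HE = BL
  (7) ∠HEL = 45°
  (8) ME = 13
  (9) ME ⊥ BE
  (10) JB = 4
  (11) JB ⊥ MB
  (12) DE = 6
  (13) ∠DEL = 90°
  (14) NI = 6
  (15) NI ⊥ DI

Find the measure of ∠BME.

Step 1: By the law of cosines on triangle MEB: MB² = 13² + 13² − 2·13·13·cos(90°) = 338, so MB = 13·√2.
Step 2: By the inverse law of cosines on triangle BME: cos(∠BME) = ((13·√2)² + 13² − 13²) / (2·13·√2·13) = 338/478 = 0.7071, so ∠BME = 45°.

Therefore, the measure of angle ∠BME = 45°.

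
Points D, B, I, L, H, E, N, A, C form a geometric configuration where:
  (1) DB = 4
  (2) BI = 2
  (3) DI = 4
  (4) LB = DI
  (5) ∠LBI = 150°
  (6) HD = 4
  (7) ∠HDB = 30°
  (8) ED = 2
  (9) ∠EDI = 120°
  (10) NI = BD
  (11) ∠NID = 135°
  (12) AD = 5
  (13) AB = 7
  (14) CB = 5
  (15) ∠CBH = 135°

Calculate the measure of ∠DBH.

Step 1: By the law of cosines on triangle BDH: BH² = 4² + 4² − 2·4·4·cos(30°) = 4.29, so BH ≈ 2.07.
Step 2: By the inverse law of cosines on triangle DBH: cos(∠DBH) = (4² + 2.07² − 4²) / (2·4·2.07) = 4.29/16.56 = 0.2588, so ∠DBH = 75°.

Therefore, the measure of angle ∠DBH = 75°.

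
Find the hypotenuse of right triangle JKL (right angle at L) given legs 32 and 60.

JK = sqrt(32^2 + 60^2) = sqrt(4624) = 68

68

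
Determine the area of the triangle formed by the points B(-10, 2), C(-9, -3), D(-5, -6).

Shoelace: Area = (1/2)|-10(-3--6) + -9(-6-2) + -5(2--3)| = (1/2)(17) = 17/2

17/2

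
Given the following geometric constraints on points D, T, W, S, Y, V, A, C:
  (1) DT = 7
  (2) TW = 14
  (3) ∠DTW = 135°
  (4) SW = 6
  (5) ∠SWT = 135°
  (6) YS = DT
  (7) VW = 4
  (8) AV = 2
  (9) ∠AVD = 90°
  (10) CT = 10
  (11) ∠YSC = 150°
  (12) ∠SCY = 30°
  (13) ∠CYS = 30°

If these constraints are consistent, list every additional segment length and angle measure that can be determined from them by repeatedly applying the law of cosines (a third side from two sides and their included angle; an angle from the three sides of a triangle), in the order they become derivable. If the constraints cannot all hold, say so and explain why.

These constraints are not satisfiable: (11), (12) and (13) are the three interior angles of triangle YSC, which must sum to 180°, but 150° + 30° + 30° = 210°. No planar figure meets all of them, so nothing further can be derived.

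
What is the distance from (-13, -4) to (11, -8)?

d = sqrt((11 - -13)^2 + (-8 - -4)^2)
d = sqrt(24^2 + -4^2)
d = sqrt(576 + 16)
d = sqrt(592) = 4*sqrt(37)

4*sqrt(37)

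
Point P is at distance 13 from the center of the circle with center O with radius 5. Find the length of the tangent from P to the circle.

tangent = √(d² - r²) = √(13² - 5²) = √(169 - 25) = √144 = 12

12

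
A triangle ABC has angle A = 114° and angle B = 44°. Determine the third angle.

The interior angles sum to 180°: angle C = 180 - 114 - 44 = 22°.
The triangle is obtuse (angles 114°, 44°, 22°).

22 degrees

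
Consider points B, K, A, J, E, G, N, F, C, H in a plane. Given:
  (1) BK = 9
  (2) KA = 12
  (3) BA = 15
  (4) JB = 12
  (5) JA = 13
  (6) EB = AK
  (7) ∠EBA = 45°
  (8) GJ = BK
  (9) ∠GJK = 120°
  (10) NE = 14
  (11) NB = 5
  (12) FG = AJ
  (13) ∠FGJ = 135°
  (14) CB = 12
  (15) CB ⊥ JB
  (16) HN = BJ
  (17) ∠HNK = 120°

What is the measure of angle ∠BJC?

Step 1: By the law of cosines on triangle JBC: JC² = 12² + 12² − 2·12·12·cos(90°) = 288, so JC = 12·√2.
Step 2: By the inverse law of cosines on triangle BJC: cos(∠BJC) = (12² + (12·√2)² − 12²) / (2·12·12·√2) = 288/407.29 = 0.7071, so ∠BJC = 45°.

Therefore, the measure of angle ∠BJC = 45°.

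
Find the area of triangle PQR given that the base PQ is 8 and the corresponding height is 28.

Area = (1/2) * base * height
Area = (1/2) * 8 * 28
Area = 112

112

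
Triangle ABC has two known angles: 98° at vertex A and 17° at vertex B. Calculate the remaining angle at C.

Let angle C = x. Then 98 + 17 + x = 180.
x = 180 - 115 = 65 degrees.

65 degrees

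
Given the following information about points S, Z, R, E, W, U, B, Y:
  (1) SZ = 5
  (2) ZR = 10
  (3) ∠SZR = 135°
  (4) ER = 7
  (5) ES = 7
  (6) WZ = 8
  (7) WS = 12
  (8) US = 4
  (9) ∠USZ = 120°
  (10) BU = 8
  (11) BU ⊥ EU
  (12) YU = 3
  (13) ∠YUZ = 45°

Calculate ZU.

Step 1: By the law of cosines on triangle ZSU: ZU² = 5² + 4² − 2·5·4·cos(120°) = 61, so ZU = √61.

Therefore, the length of ZU = √61.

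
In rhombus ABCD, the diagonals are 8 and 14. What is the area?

Area of a rhombus = (d1 * d2) / 2
Area = (8 * 14) / 2
Area = 112 / 2
Area = 56

56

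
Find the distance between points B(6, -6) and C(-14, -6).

The horizontal distance is |-14 - 6| = 20 and the vertical distance is |-6 - -6| = 0.
By the Pythagorean theorem, d = sqrt(20^2 + 0^2) = sqrt(400) = 20.

20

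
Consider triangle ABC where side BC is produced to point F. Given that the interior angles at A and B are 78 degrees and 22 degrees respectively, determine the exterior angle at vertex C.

Exterior angle = 78 + 22 = 100 degrees (exterior angle theorem).

100 degrees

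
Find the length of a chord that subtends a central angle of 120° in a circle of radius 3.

Drop a perpendicular from the center to the chord, bisecting both the chord and the central angle.
Each half-chord = r sin(θ/2) = 3 sin(60°).
The full chord = 2 × 3 × sin(60°) = 3*sqrt(3).

3*sqrt(3)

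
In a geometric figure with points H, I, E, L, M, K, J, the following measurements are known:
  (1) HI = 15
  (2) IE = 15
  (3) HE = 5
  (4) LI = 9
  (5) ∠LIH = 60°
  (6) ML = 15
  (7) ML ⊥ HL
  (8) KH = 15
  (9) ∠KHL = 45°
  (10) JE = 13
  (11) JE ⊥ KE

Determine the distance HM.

Step 1: By the law of cosines on triangle LIH: LH² = 9² + 15² − 2·9·15·cos(60°) = 171, so LH = 3·√19.
Step 2: By the law of cosines on triangle HLM: HM² = (3·√19)² + 15² − 2·3·√19·15·cos(90°) = 396, so HM = 6·√11.

Therefore, the length of HM = 6·√11.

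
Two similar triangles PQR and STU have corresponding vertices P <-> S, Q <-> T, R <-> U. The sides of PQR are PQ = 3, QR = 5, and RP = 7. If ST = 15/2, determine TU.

k = 15/2/3 = 5/2. TU = 5/2 * 5 = 25/2.

25/2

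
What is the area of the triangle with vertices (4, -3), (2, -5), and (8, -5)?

Using the Shoelace formula for a triangle:
Area = (1/2)|x0(y1 - y2) + x1(y2 - y0) + x2(y0 - y1)|
Area = (1/2)|4(-5 - -5) + 2(-5 - -3) + 8(-3 - -5)|
Area = (1/2)|0 + -4 + 16|
Area = (1/2)|12|
Area = (1/2)(12)
Area = 6

6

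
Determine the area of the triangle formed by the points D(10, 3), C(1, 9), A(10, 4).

Using the Shoelace formula for a triangle:
Area = (1/2)|x0(y1 - y2) + x1(y2 - y0) + x2(y0 - y1)|
Area = (1/2)|10(9 - 4) + 1(4 - 3) + 10(3 - 9)|
Area = (1/2)|50 + 1 + -60|
Area = (1/2)|-9|
Area = (1/2)(9)
Area = 9/2

9/2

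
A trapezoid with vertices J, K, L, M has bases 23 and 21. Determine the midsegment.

The midsegment of a trapezoid = (base1 + base2) / 2
midsegment = (23 + 21) / 2
midsegment = 44 / 2
midsegment = 22

22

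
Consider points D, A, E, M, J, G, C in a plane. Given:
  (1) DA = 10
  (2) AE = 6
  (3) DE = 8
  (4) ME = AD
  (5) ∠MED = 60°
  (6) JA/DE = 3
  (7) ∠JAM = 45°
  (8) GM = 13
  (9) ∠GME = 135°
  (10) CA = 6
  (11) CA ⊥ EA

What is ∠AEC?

Step 1: By the law of cosines on triangle EAC: EC² = 6² + 6² − 2·6·6·cos(90°) = 72, so EC = 6·√2.
Step 2: By the inverse law of cosines on triangle AEC: cos(∠AEC) = (6² + (6·√2)² − 6²) / (2·6·6·√2) = 72/101.82 = 0.7071, so ∠AEC = 45°.

Therefore, the measure of angle ∠AEC = 45°.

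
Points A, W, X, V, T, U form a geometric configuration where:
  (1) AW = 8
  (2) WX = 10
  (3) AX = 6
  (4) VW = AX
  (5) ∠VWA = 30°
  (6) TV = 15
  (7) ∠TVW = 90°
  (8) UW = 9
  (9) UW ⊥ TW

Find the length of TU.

From the given relations: VW = AX = 6.
Step 1: By the law of cosines on triangle TVW: TW² = 15² + 6² − 2·15·6·cos(90°) = 261, so TW = 3·√29.
Step 2: By the law of cosines on triangle TWU: TU² = (3·√29)² + 9² − 2·3·√29·9·cos(90°) = 342, so TU = 3·√38.

Therefore, the length of TU = 3·√38.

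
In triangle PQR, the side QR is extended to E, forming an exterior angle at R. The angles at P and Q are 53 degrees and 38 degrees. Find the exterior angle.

Exterior angle = 53 + 38 = 91 degrees (exterior angle theorem).

91 degrees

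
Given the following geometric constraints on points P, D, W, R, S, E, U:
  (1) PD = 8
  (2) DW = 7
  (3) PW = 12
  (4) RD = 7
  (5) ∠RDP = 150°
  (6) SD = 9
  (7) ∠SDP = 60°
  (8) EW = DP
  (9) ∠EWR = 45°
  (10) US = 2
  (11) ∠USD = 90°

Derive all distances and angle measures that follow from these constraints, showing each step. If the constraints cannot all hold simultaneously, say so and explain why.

The constraints are consistent.

From the given relations:
  EW = DP = 8

Step 1: From PD = 8, DR = 7, and ∠PDR = 150°, by the law of cosines:
  PR² = PD² + DR² - 2·PD·DR·cos(150°) = 64 + 49 + 96.99 = 210
  PR ≈ 14.49

Step 2: From PD = 8, DS = 9, and ∠PDS = 60°, by the law of cosines:
  PS² = PD² + DS² - 2·PD·DS·cos(60°) = 64 + 81 - 72 = 73
  PS = √73

Step 3: From DS = 9, SU = 2, and ∠DSU = 90°, by the law of cosines:
  DU² = DS² + SU² - 2·DS·SU·cos(90°) = 81 + 4 - 0 = 85
  DU = √85

Step 4: From PD = 8, PW = 12, DW = 7, by the inverse law of cosines:
  cos(∠DPW) = (PD² + PW² - DW²) / (2·PD·PW)
  ∠DPW = 34.09°

Step 5: From DP = 8, DW = 7, PW = 12, by the inverse law of cosines:
  cos(∠PDW) = (DP² + DW² - PW²) / (2·DP·DW)
  ∠PDW = 106.07°

Step 6: From WD = 7, WP = 12, DP = 8, by the inverse law of cosines:
  cos(∠DWP) = (WD² + WP² - DP²) / (2·WD·WP)
  ∠DWP = 39.84°

Step 7: From PD = 8, PR = 14.49, DR = 7, by the inverse law of cosines:
  cos(∠DPR) = (PD² + PR² - DR²) / (2·PD·PR)
  ∠DPR = 13.98°

Step 8: From PD = 8, PS = √73, DS = 9, by the inverse law of cosines:
  cos(∠DPS) = (PD² + PS² - DS²) / (2·PD·PS)
  ∠DPS = 65.82°

Step 9: From DS = 9, DU = √85, SU = 2, by the inverse law of cosines:
  cos(∠SDU) = (DS² + DU² - SU²) / (2·DS·DU)
  ∠SDU = 12.53°

Step 10: From RD = 7, RP = 14.49, DP = 8, by the inverse law of cosines:
  cos(∠DRP) = (RD² + RP² - DP²) / (2·RD·RP)
  ∠DRP = 16.02°

Step 11: From SD = 9, SP = √73, DP = 8, by the inverse law of cosines:
  cos(∠DSP) = (SD² + SP² - DP²) / (2·SD·SP)
  ∠DSP = 54.18°

Step 12: From UD = √85, US = 2, DS = 9, by the inverse law of cosines:
  cos(∠DUS) = (UD² + US² - DS²) / (2·UD·US)
  ∠DUS = 77.47°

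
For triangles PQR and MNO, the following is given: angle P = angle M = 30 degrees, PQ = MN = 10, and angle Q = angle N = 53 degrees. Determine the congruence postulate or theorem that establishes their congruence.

The given information provides:
angle P = angle M = 30 degrees, PQ = MN = 10, and angle Q = angle N = 53 degrees
This matches the ASA congruence theorem.
Two pairs of corresponding angles and the included side are equal (Angle-Side-Angle).

ASA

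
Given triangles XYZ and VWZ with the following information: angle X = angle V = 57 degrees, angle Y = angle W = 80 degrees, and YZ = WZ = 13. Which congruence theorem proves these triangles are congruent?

Consider the given information: angle X = angle V = 57 degrees, angle Y = angle W = 80 degrees, and YZ = WZ = 13
This is not SSS or HL: SSS requires all three pairs of sides, but we don't have that. HL only applies to right triangles with matching hypotenuse and leg.
The correct criterion is AAS. Two pairs of corresponding angles and a non-included side are equal (Angle-Angle-Side).

AAS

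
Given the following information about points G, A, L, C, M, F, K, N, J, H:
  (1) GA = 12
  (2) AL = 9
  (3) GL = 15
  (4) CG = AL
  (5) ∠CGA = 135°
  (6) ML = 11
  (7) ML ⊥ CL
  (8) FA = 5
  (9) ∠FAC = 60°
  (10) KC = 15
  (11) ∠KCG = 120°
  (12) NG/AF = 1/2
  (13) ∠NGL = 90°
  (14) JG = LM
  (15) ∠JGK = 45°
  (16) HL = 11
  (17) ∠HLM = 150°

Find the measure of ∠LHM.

Step 1: By the law of cosines on triangle HLM: HM² = 11² + 11² − 2·11·11·cos(150°) = 451.58, so HM ≈ 21.25.
Step 2: By the inverse law of cosines on triangle LHM: cos(∠LHM) = (11² + 21.25² − 11²) / (2·11·21.25) = 451.58/467.51 = 0.9659, so ∠LHM = 15°.

Therefore, the measure of angle ∠LHM = 15°.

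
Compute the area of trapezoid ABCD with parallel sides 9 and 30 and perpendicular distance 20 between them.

A trapezoid's area equals the midsegment times the height.
The midsegment is (9 + 30) / 2 = 39/2.
Area = 39/2 * 20 = 390.

390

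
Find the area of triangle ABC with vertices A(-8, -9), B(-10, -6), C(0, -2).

The Shoelace formula computes the area from vertex coordinates by summing cross products.
For vertices (-8,-9), (-10,-6), (0,-2):
Signed sum = -8*-6 - -10*-9 + -10*-2 - 0*-6 + 0*-9 - -8*-2
= -42 + 20 + -16 = -38
Area = (1/2)|-38| = 19.

19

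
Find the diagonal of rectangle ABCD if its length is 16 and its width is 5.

d = sqrt(16^2 + 5^2) = sqrt(281)

sqrt(281)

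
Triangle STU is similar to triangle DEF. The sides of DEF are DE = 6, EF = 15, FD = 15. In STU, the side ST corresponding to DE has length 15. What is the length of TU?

k = 15/6 = 5/2. TU = 5/2 * 15 = 75/2.

75/2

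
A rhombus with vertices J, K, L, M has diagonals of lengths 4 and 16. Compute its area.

Area of a rhombus = (d1 * d2) / 2
Area = (4 * 16) / 2
Area = 64 / 2
Area = 32

32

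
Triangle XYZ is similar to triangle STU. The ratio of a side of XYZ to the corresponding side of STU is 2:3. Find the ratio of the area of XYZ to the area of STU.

The ratio of areas of similar triangles equals the square of the side ratio.
Side ratio = 2:3
Area ratio = (2/3)^2 = 4/9 = 4:9

4:9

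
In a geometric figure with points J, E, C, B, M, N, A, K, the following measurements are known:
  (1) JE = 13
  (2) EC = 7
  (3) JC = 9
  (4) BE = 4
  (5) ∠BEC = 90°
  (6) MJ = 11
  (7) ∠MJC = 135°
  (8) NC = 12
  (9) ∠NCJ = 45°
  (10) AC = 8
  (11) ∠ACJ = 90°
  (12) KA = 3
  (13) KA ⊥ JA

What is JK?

Step 1: By the law of cosines on triangle JCA: JA² = 9² + 8² − 2·9·8·cos(90°) = 145, so JA = √145.
Step 2: By the law of cosines on triangle JAK: JK² = √145² + 3² − 2·√145·3·cos(90°) = 154, so JK = √154.

Therefore, the length of JK = √154.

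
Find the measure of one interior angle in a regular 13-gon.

Each interior angle of a regular n-gon is (n - 2) * 180 / n.
For n = 13: (13 - 2) * 180 / 13 = 1980/13 = 1980/13 degrees.

1980/13 degrees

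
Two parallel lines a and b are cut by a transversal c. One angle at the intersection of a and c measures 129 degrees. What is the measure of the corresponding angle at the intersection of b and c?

Corresponding angles are equal: 129 degrees.

129 degrees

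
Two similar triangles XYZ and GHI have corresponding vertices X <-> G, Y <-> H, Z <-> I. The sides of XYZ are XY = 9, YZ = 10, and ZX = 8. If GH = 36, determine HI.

Similar triangles have proportional sides. Setting up the proportion:
GH / XY = HI / YZ
36 / 9 = HI / 10
HI = 10 * 36 / 9 = 40.

40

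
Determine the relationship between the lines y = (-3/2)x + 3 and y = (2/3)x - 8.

Slope of line 1: m1 = -3/2
Slope of line 2: m2 = 2/3
Two lines are perpendicular when the product of their slopes is -1 (negative reciprocals).
m1 * m2 = (-3/2) * (2/3) = -1, confirming perpendicularity.

Perpendicular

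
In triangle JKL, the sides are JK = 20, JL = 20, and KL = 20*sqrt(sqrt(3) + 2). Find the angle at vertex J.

By the inverse law of cosines: cos(J) = (JK² + JL² - KL²) / (2 × JK × JL)
cos(J) = (20² + 20² - (20*sqrt(sqrt(3) + 2))²) / (2 × 20 × 20)
cos(J) = (400 + 400 - (400*sqrt(3) + 800)) / 800
cos(J) = -sqrt(3)/2
J = arccos(-sqrt(3)/2) = 150°

150°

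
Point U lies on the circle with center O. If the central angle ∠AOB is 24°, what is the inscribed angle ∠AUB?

An inscribed angle intercepts an arc from a point on the circle, while the central angle intercepts the same arc from the center.
The inscribed angle is always half the central angle: 24° / 2 = 12°.

12°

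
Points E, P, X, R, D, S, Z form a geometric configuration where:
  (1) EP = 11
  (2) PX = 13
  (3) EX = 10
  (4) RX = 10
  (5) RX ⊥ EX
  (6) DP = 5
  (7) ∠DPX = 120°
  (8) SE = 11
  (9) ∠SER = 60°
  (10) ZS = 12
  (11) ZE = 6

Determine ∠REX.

Step 1: By the law of cosines on triangle EXR: ER² = 10² + 10² − 2·10·10·cos(90°) = 200, so ER = 10·√2.
Step 2: By the inverse law of cosines on triangle REX: cos(∠REX) = ((10·√2)² + 10² − 10²) / (2·10·√2·10) = 200/282.84 = 0.7071, so ∠REX = 45°.

Therefore, the measure of angle ∠REX = 45°.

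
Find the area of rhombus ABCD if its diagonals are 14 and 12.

Area of a rhombus = (d1 * d2) / 2
Area = (14 * 12) / 2
Area = 168 / 2
Area = 84

84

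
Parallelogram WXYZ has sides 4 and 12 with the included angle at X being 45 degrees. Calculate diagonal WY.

Law of cosines: d^2 = 4^2 + 12^2 - 2(4)(12)cos(45°) = 160 - 48*sqrt(2), so d = 4*sqrt(10 - 3*sqrt(2)).

4*sqrt(10 - 3*sqrt(2))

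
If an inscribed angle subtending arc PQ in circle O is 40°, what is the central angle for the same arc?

Central angle = 2 × 40° = 80° (inscribed angle theorem).

80°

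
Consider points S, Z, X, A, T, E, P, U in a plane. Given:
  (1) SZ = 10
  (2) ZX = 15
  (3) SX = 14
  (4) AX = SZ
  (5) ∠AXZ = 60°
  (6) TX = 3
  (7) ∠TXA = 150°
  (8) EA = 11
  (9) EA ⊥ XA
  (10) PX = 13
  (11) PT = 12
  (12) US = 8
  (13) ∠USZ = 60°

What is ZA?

From the given relations: AX = SZ = 10.
Step 1: By the law of cosines on triangle ZXA: ZA² = 15² + 10² − 2·15·10·cos(60°) = 175, so ZA = 5·√7.

Therefore, the length of ZA = 5·√7.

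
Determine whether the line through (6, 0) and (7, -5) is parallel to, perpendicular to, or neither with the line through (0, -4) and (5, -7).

Slope of line 1: m1 = (-5 - 0)/(7 - 6) = -5/1 = -5
Slope of line 2: m2 = (-7 - -4)/(5 - 0) = -3/5 = -3/5
m1 != m2 and m1*m2 = 3 != -1. Neither.

Neither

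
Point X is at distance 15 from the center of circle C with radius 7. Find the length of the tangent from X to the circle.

tangent = √(d² - r²) = √(15² - 7²) = √(225 - 49) = √176 = 4*sqrt(11)

4*sqrt(11)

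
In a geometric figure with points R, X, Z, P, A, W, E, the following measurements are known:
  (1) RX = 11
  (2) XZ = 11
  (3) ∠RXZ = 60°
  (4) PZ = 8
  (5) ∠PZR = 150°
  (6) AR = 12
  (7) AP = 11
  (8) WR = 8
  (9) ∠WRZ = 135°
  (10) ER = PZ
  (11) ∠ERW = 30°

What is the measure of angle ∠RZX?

Step 1: By the law of cosines on triangle ZXR: ZR² = 11² + 11² − 2·11·11·cos(60°) = 121, so ZR = 11.
Step 2: By the inverse law of cosines on triangle RZX: cos(∠RZX) = (11² + 11² − 11²) / (2·11·11) = 121/242 = 0.5, so ∠RZX = 60°.

Therefore, the measure of angle ∠RZX = 60°.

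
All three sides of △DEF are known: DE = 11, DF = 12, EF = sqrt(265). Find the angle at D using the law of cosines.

By the inverse law of cosines: cos(D) = (DE² + DF² - EF²) / (2 × DE × DF)
cos(D) = (11² + 12² - (sqrt(265))²) / (2 × 11 × 12)
cos(D) = (121 + 144 - (265)) / 264
cos(D) = 0
D = arccos(0) = 90°

90°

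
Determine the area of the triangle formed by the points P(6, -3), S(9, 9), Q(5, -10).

Using the Shoelace formula for a triangle:
Area = (1/2)|x0(y1 - y2) + x1(y2 - y0) + x2(y0 - y1)|
Area = (1/2)|6(9 - -10) + 9(-10 - -3) + 5(-3 - 9)|
Area = (1/2)|114 + -63 + -60|
Area = (1/2)|-9|
Area = (1/2)(9)
Area = 9/2

9/2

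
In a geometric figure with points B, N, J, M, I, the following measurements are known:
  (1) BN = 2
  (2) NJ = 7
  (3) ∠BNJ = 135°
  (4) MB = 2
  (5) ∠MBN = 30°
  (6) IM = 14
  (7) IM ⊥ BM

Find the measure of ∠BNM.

Step 1: By the law of cosines on triangle NBM: NM² = 2² + 2² − 2·2·2·cos(30°) = 1.07, so NM ≈ 1.04.
Step 2: By the inverse law of cosines on triangle BNM: cos(∠BNM) = (2² + 1.04² − 2²) / (2·2·1.04) = 1.07/4.14 = 0.2588, so ∠BNM = 75°.

Therefore, the measure of angle ∠BNM = 75°.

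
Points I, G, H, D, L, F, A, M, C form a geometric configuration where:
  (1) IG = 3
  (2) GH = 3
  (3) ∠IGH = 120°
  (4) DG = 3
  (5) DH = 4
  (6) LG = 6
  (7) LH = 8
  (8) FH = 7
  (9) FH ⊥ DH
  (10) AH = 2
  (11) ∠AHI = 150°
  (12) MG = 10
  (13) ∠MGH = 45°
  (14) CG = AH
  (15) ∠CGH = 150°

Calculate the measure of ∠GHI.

Step 1: By the law of cosines on triangle HGI: HI² = 3² + 3² − 2·3·3·cos(120°) = 27, so HI = 3·√3.
Step 2: By the inverse law of cosines on triangle GHI: cos(∠GHI) = (3² + (3·√3)² − 3²) / (2·3·3·√3) = 27/31.18 = 0.866, so ∠GHI = 30°.

Therefore, the measure of angle ∠GHI = 30°.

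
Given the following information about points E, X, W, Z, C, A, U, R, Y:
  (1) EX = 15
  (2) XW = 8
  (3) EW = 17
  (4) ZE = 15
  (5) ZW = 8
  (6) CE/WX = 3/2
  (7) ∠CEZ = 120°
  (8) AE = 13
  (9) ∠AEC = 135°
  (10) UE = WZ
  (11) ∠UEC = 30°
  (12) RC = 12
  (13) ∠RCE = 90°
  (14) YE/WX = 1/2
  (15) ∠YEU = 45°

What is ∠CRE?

From the given relations: CE = 3/2·WX = 3/2·8 = 12.
Step 1: By the law of cosines on triangle RCE: RE² = 12² + 12² − 2·12·12·cos(90°) = 288, so RE = 12·√2.
Step 2: By the inverse law of cosines on triangle CRE: cos(∠CRE) = (12² + (12·√2)² − 12²) / (2·12·12·√2) = 288/407.29 = 0.7071, so ∠CRE = 45°.

Therefore, the measure of angle ∠CRE = 45°.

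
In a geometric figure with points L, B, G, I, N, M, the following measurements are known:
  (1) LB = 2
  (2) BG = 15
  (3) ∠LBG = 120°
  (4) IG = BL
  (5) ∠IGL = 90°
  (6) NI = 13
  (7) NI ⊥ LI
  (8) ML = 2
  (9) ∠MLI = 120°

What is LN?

From the given relations: IG = BL = 2.
Step 1: By the law of cosines on triangle LBG: LG² = 2² + 15² − 2·2·15·cos(120°) = 259, so LG ≈ 16.09.
Step 2: By the law of cosines on triangle LGI: LI² = 16.09² + 2² − 2·16.09·2·cos(90°) = 263, so LI ≈ 16.22.
Step 3: By the law of cosines on triangle LIN: LN² = 16.22² + 13² − 2·16.22·13·cos(90°) = 432, so LN = 12·√3.

Therefore, the length of LN = 12·√3.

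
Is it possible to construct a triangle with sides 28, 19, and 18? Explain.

Sort the sides: 18, 19, 28.
It suffices to check that the sum of the two smallest exceeds the largest:
18 + 19 = 37 > 28. ✓
Yes, a valid triangle can be formed.

Yes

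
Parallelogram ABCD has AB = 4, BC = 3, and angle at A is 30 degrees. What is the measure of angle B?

Consecutive angles are supplementary: angle B = 180 - 30 = 150 degrees.

150 degrees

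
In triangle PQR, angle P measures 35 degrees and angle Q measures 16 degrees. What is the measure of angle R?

By the triangle angle sum property, the three interior angles of any triangle add up to 180°.
We know angle P = 35° and angle Q = 16°, so their sum is 51°.
Therefore angle R = 180° - 51° = 129°.

129 degrees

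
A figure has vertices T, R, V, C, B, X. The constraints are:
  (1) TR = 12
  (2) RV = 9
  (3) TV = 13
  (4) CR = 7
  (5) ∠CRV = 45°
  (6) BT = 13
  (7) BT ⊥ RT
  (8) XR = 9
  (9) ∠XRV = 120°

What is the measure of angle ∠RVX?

Step 1: By the law of cosines on triangle VRX: VX² = 9² + 9² − 2·9·9·cos(120°) = 243, so VX = 9·√3.
Step 2: By the inverse law of cosines on triangle RVX: cos(∠RVX) = (9² + (9·√3)² − 9²) / (2·9·9·√3) = 243/280.59 = 0.866, so ∠RVX = 30°.

Therefore, the measure of angle ∠RVX = 30°.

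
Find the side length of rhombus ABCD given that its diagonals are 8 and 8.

In a rhombus, the diagonals bisect each other perpendicularly, creating four congruent right triangles.
Each triangle has legs 4 (half of 8) and 4 (half of 8).
The hypotenuse of each right triangle is a side of the rhombus:
side = sqrt(4^2 + 4^2) = sqrt(32) = 4*sqrt(2)

4*sqrt(2)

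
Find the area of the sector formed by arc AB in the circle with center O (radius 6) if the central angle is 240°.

Sector area = π(6²)(2/3) = 24*pi

24*pi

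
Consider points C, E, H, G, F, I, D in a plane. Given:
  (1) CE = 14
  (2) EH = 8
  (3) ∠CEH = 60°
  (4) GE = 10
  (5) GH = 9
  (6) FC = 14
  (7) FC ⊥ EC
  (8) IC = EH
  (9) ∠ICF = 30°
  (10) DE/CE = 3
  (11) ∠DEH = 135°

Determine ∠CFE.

Step 1: By the law of cosines on triangle FCE: FE² = 14² + 14² − 2·14·14·cos(90°) = 392, so FE = 14·√2.
Step 2: By the inverse law of cosines on triangle CFE: cos(∠CFE) = (14² + (14·√2)² − 14²) / (2·14·14·√2) = 392/554.37 = 0.7071, so ∠CFE = 45°.

Therefore, the measure of angle ∠CFE = 45°.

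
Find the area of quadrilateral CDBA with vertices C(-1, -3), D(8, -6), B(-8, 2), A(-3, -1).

Shoelace: sum of cross terms = 20, Area = (1/2)|20| = 10

10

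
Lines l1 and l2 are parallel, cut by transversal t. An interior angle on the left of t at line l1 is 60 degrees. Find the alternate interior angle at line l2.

Alternate interior angles are equal: 60 degrees.

60 degrees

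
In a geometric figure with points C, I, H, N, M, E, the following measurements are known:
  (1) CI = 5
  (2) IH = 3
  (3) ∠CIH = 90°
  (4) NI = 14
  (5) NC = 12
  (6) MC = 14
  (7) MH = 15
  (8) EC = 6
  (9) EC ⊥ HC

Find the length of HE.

Step 1: By the law of cosines on triangle CIH: CH² = 5² + 3² − 2·5·3·cos(90°) = 34, so CH = √34.
Step 2: By the law of cosines on triangle HCE: HE² = √34² + 6² − 2·√34·6·cos(90°) = 70, so HE = √70.

Therefore, the length of HE = √70.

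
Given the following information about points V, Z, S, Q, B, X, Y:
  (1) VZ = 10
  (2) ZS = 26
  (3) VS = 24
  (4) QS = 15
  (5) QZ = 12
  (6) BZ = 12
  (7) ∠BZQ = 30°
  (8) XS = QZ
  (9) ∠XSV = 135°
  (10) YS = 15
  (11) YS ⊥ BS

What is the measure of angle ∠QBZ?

Step 1: By the law of cosines on triangle BZQ: BQ² = 12² + 12² − 2·12·12·cos(30°) = 38.58, so BQ ≈ 6.21.
Step 2: By the inverse law of cosines on triangle QBZ: cos(∠QBZ) = (6.21² + 12² − 12²) / (2·6.21·12) = 38.58/149.08 = 0.2588, so ∠QBZ = 75°.

Therefore, the measure of angle ∠QBZ = 75°.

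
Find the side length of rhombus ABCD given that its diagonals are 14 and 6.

Half-diagonals are 7 and 3. side = sqrt(7^2 + 3^2) = sqrt(58)

sqrt(58)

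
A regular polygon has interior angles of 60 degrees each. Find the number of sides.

Exterior angle = 180 - 60 = 120. n = 360 / 120 = 3.

3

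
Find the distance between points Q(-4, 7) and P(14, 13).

The horizontal distance is |14 - -4| = 18 and the vertical distance is |13 - 7| = 6.
By the Pythagorean theorem, d = sqrt(18^2 + 6^2) = sqrt(360) = 6*sqrt(10).

6*sqrt(10)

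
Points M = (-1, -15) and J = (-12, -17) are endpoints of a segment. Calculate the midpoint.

M = ((x₁ + x₂)/2, (y₁ + y₂)/2)
= ((-1 + -12)/2, (-15 + -17)/2)
= (-13/2, -32/2) = (-13/2, -16)

(-13/2, -16)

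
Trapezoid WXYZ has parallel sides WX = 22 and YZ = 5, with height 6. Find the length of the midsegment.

The midsegment of a trapezoid = (base1 + base2) / 2
midsegment = (22 + 5) / 2
midsegment = 27 / 2
midsegment = 27/2

27/2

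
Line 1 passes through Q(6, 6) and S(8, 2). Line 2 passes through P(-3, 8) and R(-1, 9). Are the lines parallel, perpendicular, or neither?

Slope of line 1: m1 = (2 - 6)/(8 - 6) = -4/2 = -2
Slope of line 2: m2 = (9 - 8)/(-1 - -3) = 1/2 = 1/2
m1 * m2 = (-2) * (1/2) = -1 = -1, so the lines are perpendicular.

Perpendicular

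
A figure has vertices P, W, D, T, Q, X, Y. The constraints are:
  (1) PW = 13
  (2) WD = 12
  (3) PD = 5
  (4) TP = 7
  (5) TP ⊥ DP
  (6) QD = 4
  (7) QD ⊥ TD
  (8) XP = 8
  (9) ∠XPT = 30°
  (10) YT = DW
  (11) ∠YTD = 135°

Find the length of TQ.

Step 1: By the law of cosines on triangle DPT: DT² = 5² + 7² − 2·5·7·cos(90°) = 74, so DT = √74.
Step 2: By the law of cosines on triangle TDQ: TQ² = √74² + 4² − 2·√74·4·cos(90°) = 90, so TQ = 3·√10.

Therefore, the length of TQ = 3·√10.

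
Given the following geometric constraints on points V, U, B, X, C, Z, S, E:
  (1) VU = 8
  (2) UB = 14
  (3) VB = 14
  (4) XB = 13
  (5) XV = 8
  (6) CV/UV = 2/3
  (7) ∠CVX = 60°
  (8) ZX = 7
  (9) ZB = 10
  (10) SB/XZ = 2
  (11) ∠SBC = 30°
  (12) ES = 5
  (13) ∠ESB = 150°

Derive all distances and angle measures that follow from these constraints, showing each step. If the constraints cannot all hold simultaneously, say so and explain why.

The constraints are consistent.

From the given relations:
  CV = 2/3·UV = 2/3·8 ≈ 5.33
  SB = 2·XZ = 2·7 = 14

Step 1: From BS = 14, SE = 5, and ∠BSE = 150°, by the law of cosines:
  BE² = BS² + SE² - 2·BS·SE·cos(150°) = 196 + 25 + 121.2 = 342.2
  BE ≈ 18.5

Step 2: From XV = 8, VC = 5.33, and ∠XVC = 60°, by the law of cosines:
  XC² = XV² + VC² - 2·XV·VC·cos(60°) = 64 + 28.44 - 42.67 = 49.78
  XC = 8/3·√7

Step 3: From VB = 14, VU = 8, BU = 14, by the inverse law of cosines:
  cos(∠BVU) = (VB² + VU² - BU²) / (2·VB·VU)
  ∠BVU = 73.4°

Step 4: From VB = 14, VX = 8, BX = 13, by the inverse law of cosines:
  cos(∠BVX) = (VB² + VX² - BX²) / (2·VB·VX)
  ∠BVX = 66.03°

Step 5: From UB = 14, UV = 8, BV = 14, by the inverse law of cosines:
  cos(∠BUV) = (UB² + UV² - BV²) / (2·UB·UV)
  ∠BUV = 73.4°

Step 6: From BU = 14, BV = 14, UV = 8, by the inverse law of cosines:
  cos(∠UBV) = (BU² + BV² - UV²) / (2·BU·BV)
  ∠UBV = 33.2°

Step 7: From BV = 14, BX = 13, VX = 8, by the inverse law of cosines:
  cos(∠VBX) = (BV² + BX² - VX²) / (2·BV·BX)
  ∠VBX = 34.22°

Step 8: From BX = 13, BZ = 10, XZ = 7, by the inverse law of cosines:
  cos(∠XBZ) = (BX² + BZ² - XZ²) / (2·BX·BZ)
  ∠XBZ = 32.2°

Step 9: From XB = 13, XV = 8, BV = 14, by the inverse law of cosines:
  cos(∠BXV) = (XB² + XV² - BV²) / (2·XB·XV)
  ∠BXV = 79.75°

Step 10: From XB = 13, XZ = 7, BZ = 10, by the inverse law of cosines:
  cos(∠BXZ) = (XB² + XZ² - BZ²) / (2·XB·XZ)
  ∠BXZ = 49.58°

Step 11: From ZB = 10, ZX = 7, BX = 13, by the inverse law of cosines:
  cos(∠BZX) = (ZB² + ZX² - BX²) / (2·ZB·ZX)
  ∠BZX = 98.21°

Step 12: From BE = 18.5, BS = 14, ES = 5, by the inverse law of cosines:
  cos(∠EBS) = (BE² + BS² - ES²) / (2·BE·BS)
  ∠EBS = 7.77°

Step 13: From XC = 8/3·√7, XV = 8, CV = 5.33, by the inverse law of cosines:
  cos(∠CXV) = (XC² + XV² - CV²) / (2·XC·XV)
  ∠CXV = 40.89°

Step 14: From CV = 5.33, CX = 8/3·√7, VX = 8, by the inverse law of cosines:
  cos(∠VCX) = (CV² + CX² - VX²) / (2·CV·CX)
  ∠VCX = 79.11°

Step 15: From EB = 18.5, ES = 5, BS = 14, by the inverse law of cosines:
  cos(∠BES) = (EB² + ES² - BS²) / (2·EB·ES)
  ∠BES = 22.23°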